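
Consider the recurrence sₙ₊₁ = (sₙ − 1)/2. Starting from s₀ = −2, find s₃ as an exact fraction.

−9/8

s₁ = ((−2) − 1)/2 = −3/2.
s₂ = ((−3/2) − 1)/2 = −5/4.
s₃ = ((−5/4) − 1)/2 = −9/8.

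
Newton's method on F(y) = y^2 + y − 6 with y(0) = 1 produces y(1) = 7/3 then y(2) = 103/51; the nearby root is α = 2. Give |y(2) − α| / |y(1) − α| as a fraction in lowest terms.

1/17

y(1) − α = 7/3 − 2 = 1/3, so |y(1) − α| = 1/3.
y(2) − α = 103/51 − 2 = 1/51, so |y(2) − α| = 1/51.
Ratio = (1/51) / (1/3) = 1/17.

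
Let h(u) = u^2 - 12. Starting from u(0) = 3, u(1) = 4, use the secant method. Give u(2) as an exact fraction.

h(3) = -3, h(4) = 4. u(2) = 4 - 4·(4 - 3)/(4 - (-3)) = 24/7.

24/7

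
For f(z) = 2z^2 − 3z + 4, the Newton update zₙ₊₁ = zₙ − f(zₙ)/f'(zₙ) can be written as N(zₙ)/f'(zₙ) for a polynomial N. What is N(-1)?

−2

f'(z) = 4z − 3.
N(z) = z·f'(z) − f(z) = z·(4z − 3) − (2z^2 − 3z + 4) = 2z^2 − 4.
N(-1) = −2.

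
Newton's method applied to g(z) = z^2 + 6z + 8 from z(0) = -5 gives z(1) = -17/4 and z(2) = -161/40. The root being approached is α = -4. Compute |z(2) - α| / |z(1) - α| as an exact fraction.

z(1) - α = -17/4 - (-4) = -17/4 + 4 = -1/4, so |z(1) - α| = 1/4.
z(2) - α = -161/40 - (-4) = -161/40 + 4 = -1/40, so |z(2) - α| = 1/40.
Ratio = (1/40) / (1/4) = 1/10.

1/10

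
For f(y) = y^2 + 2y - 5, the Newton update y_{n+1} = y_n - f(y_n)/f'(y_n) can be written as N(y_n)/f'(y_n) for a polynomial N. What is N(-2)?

f'(y) = 2y + 2.
N(y) = y·f'(y) - f(y) = y·(2y + 2) - (y^2 + 2y - 5) = y^2 + 5.
N(-2) = 9.

9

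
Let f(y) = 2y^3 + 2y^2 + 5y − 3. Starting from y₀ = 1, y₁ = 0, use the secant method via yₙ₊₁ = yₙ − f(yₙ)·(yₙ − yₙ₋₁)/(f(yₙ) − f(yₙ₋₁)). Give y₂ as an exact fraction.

1/3

f(1) = 6, f(0) = −3. y₂ = 0 − (−3)·(0 − 1)/((−3) − 6) = 1/3.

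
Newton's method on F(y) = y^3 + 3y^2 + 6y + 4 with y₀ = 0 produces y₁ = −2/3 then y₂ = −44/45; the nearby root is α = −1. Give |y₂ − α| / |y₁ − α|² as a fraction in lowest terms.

1/5

y₁ − α = −2/3 − (−1) = −2/3 + 1 = 1/3, so |y₁ − α| = 1/3.
y₂ − α = −44/45 − (−1) = −44/45 + 1 = 1/45, so |y₂ − α| = 1/45.
|y₁ − α|² = 1/9.
Ratio = (1/45) / (1/9) = 1/5.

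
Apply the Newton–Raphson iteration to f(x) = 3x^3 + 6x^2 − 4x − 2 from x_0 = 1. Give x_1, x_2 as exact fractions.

f'(x) = 9x^2 + 12x − 4.
f(1) = 3, f'(1) = 17, so x_1 = 1 − 3/17 = 14/17.
f(14/17) = 2214/4913, f'(14/17) = 3464/289, so x_2 = (14/17) − (2214/4913)/(3464/289) = 23141/29444.

x_1 = 14/17, x_2 = 23141/29444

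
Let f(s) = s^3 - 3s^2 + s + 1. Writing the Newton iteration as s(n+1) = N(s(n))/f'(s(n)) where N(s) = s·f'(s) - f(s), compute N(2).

f'(s) = 3s^2 - 6s + 1.
N(s) = s·f'(s) - f(s) = s·(3s^2 - 6s + 1) - (s^3 - 3s^2 + s + 1) = 2s^3 - 3s^2 - 1.
N(2) = 3.

3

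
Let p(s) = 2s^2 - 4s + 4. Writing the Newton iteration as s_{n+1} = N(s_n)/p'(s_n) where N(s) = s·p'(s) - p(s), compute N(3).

p'(s) = 4s - 4.
N(s) = s·p'(s) - p(s) = s·(4s - 4) - (2s^2 - 4s + 4) = 2s^2 - 4.
N(3) = 14.

14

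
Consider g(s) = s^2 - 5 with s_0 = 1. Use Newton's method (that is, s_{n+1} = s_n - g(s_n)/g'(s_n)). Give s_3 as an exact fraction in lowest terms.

47/21

g'(s) = 2s.
g(1) = -4, g'(1) = 2, so s_1 = 1 - (-4)/2 = 3.
g(3) = 4, g'(3) = 6, so s_2 = 3 - 4/6 = 7/3.
g(7/3) = 4/9, g'(7/3) = 14/3, so s_3 = (7/3) - (4/9)/(14/3) = 47/21.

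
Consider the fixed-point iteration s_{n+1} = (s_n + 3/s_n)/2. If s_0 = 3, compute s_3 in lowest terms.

s_1 = (3 + 3/3)/2 = 2.
s_2 = (2 + 3/2)/2 = 7/4.
s_3 = (7/4 + 3/(7/4))/2 = 97/56.

97/56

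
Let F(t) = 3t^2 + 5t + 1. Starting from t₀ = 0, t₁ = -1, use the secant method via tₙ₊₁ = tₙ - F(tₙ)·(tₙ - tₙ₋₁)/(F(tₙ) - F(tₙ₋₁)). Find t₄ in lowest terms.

-5/13

F(0) = 1, F(-1) = -1. t₂ = (-1) - (-1)·((-1) - 0)/((-1) - 1) = -1/2.
F(-1) = -1, F(-1/2) = -3/4. t₃ = (-1/2) - (-3/4)·((-1/2) - (-1))/((-3/4) - (-1)) = 1.
F(-1/2) = -3/4, F(1) = 9. t₄ = 1 - 9·(1 - (-1/2))/(9 - (-3/4)) = -5/13.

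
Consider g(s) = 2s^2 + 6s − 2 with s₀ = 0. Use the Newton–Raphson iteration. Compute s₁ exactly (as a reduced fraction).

1/3

g'(s) = 4s + 6.
g(0) = −2, g'(0) = 6, so s₁ = 0 − (−2)/6 = 1/3.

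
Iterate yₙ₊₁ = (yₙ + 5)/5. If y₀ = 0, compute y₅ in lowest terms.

y₁ = (0 + 5)/5 = 1.
y₂ = (1 + 5)/5 = 6/5.
y₃ = ((6/5) + 5)/5 = 31/25.
y₄ = ((31/25) + 5)/5 = 156/125.
y₅ = ((156/125) + 5)/5 = 781/625.

781/625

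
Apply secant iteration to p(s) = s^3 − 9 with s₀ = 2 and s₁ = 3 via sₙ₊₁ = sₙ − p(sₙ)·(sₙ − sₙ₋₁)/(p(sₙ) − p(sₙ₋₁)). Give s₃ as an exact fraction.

p(2) = −1, p(3) = 18. s₂ = 3 − 18·(3 − 2)/(18 − (−1)) = 39/19.
p(3) = 18, p(39/19) = −2412/6859. s₃ = (39/19) − (−2412/6859)·((39/19) − 3)/((−2412/6859) − 18) = 1609/777.

1609/777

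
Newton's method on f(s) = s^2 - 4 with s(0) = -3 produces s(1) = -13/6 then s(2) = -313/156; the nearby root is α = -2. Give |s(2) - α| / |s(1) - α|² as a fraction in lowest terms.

s(1) - α = -13/6 - (-2) = -13/6 + 2 = -1/6, so |s(1) - α| = 1/6.
s(2) - α = -313/156 - (-2) = -313/156 + 2 = -1/156, so |s(2) - α| = 1/156.
|s(1) - α|² = 1/36.
Ratio = (1/156) / (1/36) = 3/13.

3/13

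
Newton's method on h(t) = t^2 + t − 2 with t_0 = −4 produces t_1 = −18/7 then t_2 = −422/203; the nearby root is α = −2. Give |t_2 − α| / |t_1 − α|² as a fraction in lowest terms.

t_1 − α = −18/7 − (−2) = −18/7 + 2 = −4/7, so |t_1 − α| = 4/7.
t_2 − α = −422/203 − (−2) = −422/203 + 2 = −16/203, so |t_2 − α| = 16/203.
|t_1 − α|² = 16/49.
Ratio = (16/203) / (16/49) = 7/29.

7/29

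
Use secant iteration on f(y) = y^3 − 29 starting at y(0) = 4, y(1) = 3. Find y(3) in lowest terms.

f(4) = 35, f(3) = −2. y(2) = 3 − (−2)·(3 − 4)/((−2) − 35) = 113/37.
f(3) = −2, f(113/37) = −26040/50653. y(3) = (113/37) − (−26040/50653)·((113/37) − 3)/((−26040/50653) − (−2)) = 115637/37633.

115637/37633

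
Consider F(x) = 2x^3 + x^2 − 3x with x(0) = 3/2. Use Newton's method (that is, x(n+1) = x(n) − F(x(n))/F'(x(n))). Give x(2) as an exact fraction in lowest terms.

F'(x) = 6x^2 + 2x − 3.
F(3/2) = 9/2, F'(3/2) = 27/2, so x(1) = (3/2) − (9/2)/(27/2) = 7/6.
F(7/6) = 28/27, F'(7/6) = 15/2, so x(2) = (7/6) − (28/27)/(15/2) = 833/810.

833/810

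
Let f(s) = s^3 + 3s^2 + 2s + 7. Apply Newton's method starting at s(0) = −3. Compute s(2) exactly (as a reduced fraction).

−49777/16126

f'(s) = 3s^2 + 6s + 2.
f(−3) = 1, f'(−3) = 11, so s(1) = (−3) − 1/11 = −34/11.
f(−34/11) = −67/1331, f'(−34/11) = 1466/121, so s(2) = (−34/11) − (−67/1331)/(1466/121) = −49777/16126.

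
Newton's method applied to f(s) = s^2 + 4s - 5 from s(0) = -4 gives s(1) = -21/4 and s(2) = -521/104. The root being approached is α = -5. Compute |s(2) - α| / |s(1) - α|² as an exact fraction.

s(1) - α = -21/4 - (-5) = -21/4 + 5 = -1/4, so |s(1) - α| = 1/4.
s(2) - α = -521/104 - (-5) = -521/104 + 5 = -1/104, so |s(2) - α| = 1/104.
|s(1) - α|² = 1/16.
Ratio = (1/104) / (1/16) = 2/13.

2/13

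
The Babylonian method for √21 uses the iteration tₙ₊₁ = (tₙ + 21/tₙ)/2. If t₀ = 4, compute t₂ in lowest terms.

2713/592

t₁ = (4 + 21/4)/2 = 37/8.
t₂ = (37/8 + 21/(37/8))/2 = 2713/592.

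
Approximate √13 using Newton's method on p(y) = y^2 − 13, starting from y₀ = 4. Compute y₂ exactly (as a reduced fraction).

1673/464

p'(y) = 2y.
p(4) = 3, p'(4) = 8, so y₁ = 4 − 3/8 = 29/8.
p(29/8) = 9/64, p'(29/8) = 29/4, so y₂ = (29/8) − (9/64)/(29/4) = 1673/464.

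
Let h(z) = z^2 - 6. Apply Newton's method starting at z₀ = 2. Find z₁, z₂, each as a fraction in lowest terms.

z₁ = 5/2, z₂ = 49/20

h'(z) = 2z.
h(2) = -2, h'(2) = 4, so z₁ = 2 - (-2)/4 = 5/2.
h(5/2) = 1/4, h'(5/2) = 5, so z₂ = (5/2) - (1/4)/5 = 49/20.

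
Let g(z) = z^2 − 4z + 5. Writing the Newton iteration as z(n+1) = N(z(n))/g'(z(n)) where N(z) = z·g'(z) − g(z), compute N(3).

g'(z) = 2z − 4.
N(z) = z·g'(z) − g(z) = z·(2z − 4) − (z^2 − 4z + 5) = z^2 − 5.
N(3) = 4.

4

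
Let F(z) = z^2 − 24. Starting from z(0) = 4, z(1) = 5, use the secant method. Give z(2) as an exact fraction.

44/9

F(4) = −8, F(5) = 1. z(2) = 5 − 1·(5 − 4)/(1 − (−8)) = 44/9.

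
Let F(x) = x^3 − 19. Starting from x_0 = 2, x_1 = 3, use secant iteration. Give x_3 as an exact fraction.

F(2) = −11, F(3) = 8. x_2 = 3 − 8·(3 − 2)/(8 − (−11)) = 49/19.
F(3) = 8, F(49/19) = −12672/6859. x_3 = (49/19) − (−12672/6859)·((49/19) − 3)/((−12672/6859) − 8) = 22441/8443.

22441/8443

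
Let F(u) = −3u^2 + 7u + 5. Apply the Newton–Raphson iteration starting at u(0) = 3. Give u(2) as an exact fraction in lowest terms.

3677/1265

F'(u) = −6u + 7.
F(3) = −1, F'(3) = −11, so u(1) = 3 − (−1)/(−11) = 32/11.
F(32/11) = −3/121, F'(32/11) = −115/11, so u(2) = (32/11) − (−3/121)/(−115/11) = 3677/1265.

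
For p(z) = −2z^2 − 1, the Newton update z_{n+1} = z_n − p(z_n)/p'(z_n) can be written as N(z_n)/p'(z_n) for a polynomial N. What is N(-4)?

p'(z) = −4z.
N(z) = z·p'(z) − p(z) = z·(−4z) − (−2z^2 − 1) = −2z^2 + 1.
N(-4) = −31.

−31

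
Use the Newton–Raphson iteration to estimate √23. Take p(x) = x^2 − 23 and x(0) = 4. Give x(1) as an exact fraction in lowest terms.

39/8

p'(x) = 2x.
p(4) = −7, p'(4) = 8, so x(1) = 4 − (−7)/8 = 39/8.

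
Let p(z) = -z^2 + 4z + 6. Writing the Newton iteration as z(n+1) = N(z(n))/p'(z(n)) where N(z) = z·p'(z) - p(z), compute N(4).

p'(z) = -2z + 4.
N(z) = z·p'(z) - p(z) = z·(-2z + 4) - (-z^2 + 4z + 6) = -z^2 - 6.
N(4) = -22.

-22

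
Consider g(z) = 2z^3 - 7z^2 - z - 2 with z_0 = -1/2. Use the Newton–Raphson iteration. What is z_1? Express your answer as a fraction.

-1/30

g'(z) = 6z^2 - 14z - 1.
g(-1/2) = -7/2, g'(-1/2) = 15/2, so z_1 = (-1/2) - (-7/2)/(15/2) = -1/30.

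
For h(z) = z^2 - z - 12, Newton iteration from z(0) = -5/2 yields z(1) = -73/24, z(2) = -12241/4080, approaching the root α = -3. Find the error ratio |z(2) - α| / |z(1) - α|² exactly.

z(1) - α = -73/24 - (-3) = -73/24 + 3 = -1/24, so |z(1) - α| = 1/24.
z(2) - α = -12241/4080 - (-3) = -12241/4080 + 3 = -1/4080, so |z(2) - α| = 1/4080.
|z(1) - α|² = 1/576.
Ratio = (1/4080) / (1/576) = 12/85.

12/85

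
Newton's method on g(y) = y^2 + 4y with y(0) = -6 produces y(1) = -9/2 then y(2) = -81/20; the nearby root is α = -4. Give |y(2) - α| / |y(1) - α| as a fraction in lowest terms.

y(1) - α = -9/2 - (-4) = -9/2 + 4 = -1/2, so |y(1) - α| = 1/2.
y(2) - α = -81/20 - (-4) = -81/20 + 4 = -1/20, so |y(2) - α| = 1/20.
Ratio = (1/20) / (1/2) = 1/10.

1/10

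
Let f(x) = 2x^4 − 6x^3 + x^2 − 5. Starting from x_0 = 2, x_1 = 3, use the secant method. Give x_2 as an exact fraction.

f(2) = −17, f(3) = 4. x_2 = 3 − 4·(3 − 2)/(4 − (−17)) = 59/21.

59/21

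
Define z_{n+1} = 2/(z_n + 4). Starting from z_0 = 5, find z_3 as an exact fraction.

z_1 = 2/(5 + 4) = 2/9.
z_2 = 2/(2/9 + 4) = 9/19.
z_3 = 2/(9/19 + 4) = 38/85.

38/85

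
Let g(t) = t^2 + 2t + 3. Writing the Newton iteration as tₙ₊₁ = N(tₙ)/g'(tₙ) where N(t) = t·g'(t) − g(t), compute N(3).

6

g'(t) = 2t + 2.
N(t) = t·g'(t) − g(t) = t·(2t + 2) − (t^2 + 2t + 3) = t^2 − 3.
N(3) = 6.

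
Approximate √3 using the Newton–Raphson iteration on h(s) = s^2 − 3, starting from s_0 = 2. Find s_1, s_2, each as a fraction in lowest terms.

s_1 = 7/4, s_2 = 97/56

h'(s) = 2s.
h(2) = 1, h'(2) = 4, so s_1 = 2 − 1/4 = 7/4.
h(7/4) = 1/16, h'(7/4) = 7/2, so s_2 = (7/4) − (1/16)/(7/2) = 97/56.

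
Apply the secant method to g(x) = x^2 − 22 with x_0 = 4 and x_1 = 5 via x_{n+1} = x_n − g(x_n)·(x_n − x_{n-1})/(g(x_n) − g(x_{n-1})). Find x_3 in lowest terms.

136/29

g(4) = −6, g(5) = 3. x_2 = 5 − 3·(5 − 4)/(3 − (−6)) = 14/3.
g(5) = 3, g(14/3) = −2/9. x_3 = (14/3) − (−2/9)·((14/3) − 5)/((−2/9) − 3) = 136/29.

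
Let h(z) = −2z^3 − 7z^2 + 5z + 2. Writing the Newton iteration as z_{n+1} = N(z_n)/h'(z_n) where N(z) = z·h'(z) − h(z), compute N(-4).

h'(z) = −6z^2 − 14z + 5.
N(z) = z·h'(z) − h(z) = z·(−6z^2 − 14z + 5) − (−2z^3 − 7z^2 + 5z + 2) = −4z^3 − 7z^2 − 2.
N(-4) = 142.

142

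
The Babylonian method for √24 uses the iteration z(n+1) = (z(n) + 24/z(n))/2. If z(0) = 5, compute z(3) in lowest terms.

46099201/9409960

z(1) = (5 + 24/5)/2 = 49/10.
z(2) = (49/10 + 24/(49/10))/2 = 4801/980.
z(3) = (4801/980 + 24/(4801/980))/2 = 46099201/9409960.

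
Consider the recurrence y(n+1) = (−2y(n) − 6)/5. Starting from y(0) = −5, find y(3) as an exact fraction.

y(1) = (−2·(−5) − 6)/5 = 4/5.
y(2) = (−2·(4/5) − 6)/5 = −38/25.
y(3) = (−2·(−38/25) − 6)/5 = −74/125.

−74/125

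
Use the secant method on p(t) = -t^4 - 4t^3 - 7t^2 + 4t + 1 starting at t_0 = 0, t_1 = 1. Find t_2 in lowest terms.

1/8

p(0) = 1, p(1) = -7. t_2 = 1 - (-7)·(1 - 0)/((-7) - 1) = 1/8.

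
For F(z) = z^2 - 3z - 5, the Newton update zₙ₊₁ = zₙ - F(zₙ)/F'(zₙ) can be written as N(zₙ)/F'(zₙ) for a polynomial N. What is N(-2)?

9

F'(z) = 2z - 3.
N(z) = z·F'(z) - F(z) = z·(2z - 3) - (z^2 - 3z - 5) = z^2 + 5.
N(-2) = 9.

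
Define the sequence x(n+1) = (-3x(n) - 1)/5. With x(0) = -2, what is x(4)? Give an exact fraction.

x(1) = (-3·(-2) - 1)/5 = 1.
x(2) = (-3·1 - 1)/5 = -4/5.
x(3) = (-3·(-4/5) - 1)/5 = 7/25.
x(4) = (-3·(7/25) - 1)/5 = -46/125.

-46/125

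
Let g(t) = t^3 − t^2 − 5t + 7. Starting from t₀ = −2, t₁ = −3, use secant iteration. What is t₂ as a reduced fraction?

−43/19

g(−2) = 5, g(−3) = −14. t₂ = (−3) − (−14)·((−3) − (−2))/((−14) − 5) = −43/19.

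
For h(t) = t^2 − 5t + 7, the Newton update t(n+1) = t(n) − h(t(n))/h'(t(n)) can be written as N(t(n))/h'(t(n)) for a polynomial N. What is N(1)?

−6

h'(t) = 2t − 5.
N(t) = t·h'(t) − h(t) = t·(2t − 5) − (t^2 − 5t + 7) = t^2 − 7.
N(1) = −6.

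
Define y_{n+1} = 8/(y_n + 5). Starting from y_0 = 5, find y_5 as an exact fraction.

y_1 = 8/(5 + 5) = 4/5.
y_2 = 8/(4/5 + 5) = 40/29.
y_3 = 8/(40/29 + 5) = 232/185.
y_4 = 8/(232/185 + 5) = 1480/1157.
y_5 = 8/(1480/1157 + 5) = 9256/7265.

9256/7265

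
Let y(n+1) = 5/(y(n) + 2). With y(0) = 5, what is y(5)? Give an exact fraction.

1205/847

y(1) = 5/(5 + 2) = 5/7.
y(2) = 5/(5/7 + 2) = 35/19.
y(3) = 5/(35/19 + 2) = 95/73.
y(4) = 5/(95/73 + 2) = 365/241.
y(5) = 5/(365/241 + 2) = 1205/847.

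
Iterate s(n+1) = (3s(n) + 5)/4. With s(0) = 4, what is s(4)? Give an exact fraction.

s(1) = (3·4 + 5)/4 = 17/4.
s(2) = (3·(17/4) + 5)/4 = 71/16.
s(3) = (3·(71/16) + 5)/4 = 293/64.
s(4) = (3·(293/64) + 5)/4 = 1199/256.

1199/256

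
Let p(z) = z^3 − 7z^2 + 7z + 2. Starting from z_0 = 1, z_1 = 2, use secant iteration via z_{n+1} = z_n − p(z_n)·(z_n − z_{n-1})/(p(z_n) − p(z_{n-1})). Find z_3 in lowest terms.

598/397

p(1) = 3, p(2) = −4. z_2 = 2 − (−4)·(2 − 1)/((−4) − 3) = 10/7.
p(2) = −4, p(10/7) = 216/343. z_3 = (10/7) − (216/343)·((10/7) − 2)/((216/343) − (−4)) = 598/397.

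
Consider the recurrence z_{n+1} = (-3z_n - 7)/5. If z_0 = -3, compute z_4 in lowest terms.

-719/625

z_1 = (-3·(-3) - 7)/5 = 2/5.
z_2 = (-3·(2/5) - 7)/5 = -41/25.
z_3 = (-3·(-41/25) - 7)/5 = -52/125.
z_4 = (-3·(-52/125) - 7)/5 = -719/625.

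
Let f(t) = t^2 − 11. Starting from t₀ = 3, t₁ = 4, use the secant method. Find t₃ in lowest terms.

169/51

f(3) = −2, f(4) = 5. t₂ = 4 − 5·(4 − 3)/(5 − (−2)) = 23/7.
f(4) = 5, f(23/7) = −10/49. t₃ = (23/7) − (−10/49)·((23/7) − 4)/((−10/49) − 5) = 169/51.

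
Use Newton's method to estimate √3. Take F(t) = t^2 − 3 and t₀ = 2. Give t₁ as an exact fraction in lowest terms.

7/4

F'(t) = 2t.
F(2) = 1, F'(2) = 4, so t₁ = 2 − 1/4 = 7/4.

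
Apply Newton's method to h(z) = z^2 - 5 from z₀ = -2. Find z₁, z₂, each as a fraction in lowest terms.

z₁ = -9/4, z₂ = -161/72

h'(z) = 2z.
h(-2) = -1, h'(-2) = -4, so z₁ = (-2) - (-1)/(-4) = -9/4.
h(-9/4) = 1/16, h'(-9/4) = -9/2, so z₂ = (-9/4) - (1/16)/(-9/2) = -161/72.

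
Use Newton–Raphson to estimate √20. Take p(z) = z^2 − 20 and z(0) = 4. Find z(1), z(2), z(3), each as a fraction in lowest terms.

z(1) = 9/2, z(2) = 161/36, z(3) = 51841/11592

p'(z) = 2z.
p(4) = −4, p'(4) = 8, so z(1) = 4 − (−4)/8 = 9/2.
p(9/2) = 1/4, p'(9/2) = 9, so z(2) = (9/2) − (1/4)/9 = 161/36.
p(161/36) = 1/1296, p'(161/36) = 161/18, so z(3) = (161/36) − (1/1296)/(161/18) = 51841/11592.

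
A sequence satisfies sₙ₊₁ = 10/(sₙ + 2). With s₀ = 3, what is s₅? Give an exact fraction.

190/83

s₁ = 10/(3 + 2) = 2.
s₂ = 10/(2 + 2) = 5/2.
s₃ = 10/(5/2 + 2) = 20/9.
s₄ = 10/(20/9 + 2) = 45/19.
s₅ = 10/(45/19 + 2) = 190/83.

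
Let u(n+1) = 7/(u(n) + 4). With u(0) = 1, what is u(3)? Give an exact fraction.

u(1) = 7/(1 + 4) = 7/5.
u(2) = 7/(7/5 + 4) = 35/27.
u(3) = 7/(35/27 + 4) = 189/143.

189/143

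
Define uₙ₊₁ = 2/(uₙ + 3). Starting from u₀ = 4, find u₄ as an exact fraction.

u₁ = 2/(4 + 3) = 2/7.
u₂ = 2/(2/7 + 3) = 14/23.
u₃ = 2/(14/23 + 3) = 46/83.
u₄ = 2/(46/83 + 3) = 166/295.

166/295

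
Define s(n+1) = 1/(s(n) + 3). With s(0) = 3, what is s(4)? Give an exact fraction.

s(1) = 1/(3 + 3) = 1/6.
s(2) = 1/(1/6 + 3) = 6/19.
s(3) = 1/(6/19 + 3) = 19/63.
s(4) = 1/(19/63 + 3) = 63/208.

63/208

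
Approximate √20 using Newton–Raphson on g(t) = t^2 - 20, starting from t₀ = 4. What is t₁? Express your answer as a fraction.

9/2

g'(t) = 2t.
g(4) = -4, g'(4) = 8, so t₁ = 4 - (-4)/8 = 9/2.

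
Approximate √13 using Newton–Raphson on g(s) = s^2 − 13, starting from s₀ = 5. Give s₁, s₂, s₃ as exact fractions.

g'(s) = 2s.
g(5) = 12, g'(5) = 10, so s₁ = 5 − 12/10 = 19/5.
g(19/5) = 36/25, g'(19/5) = 38/5, so s₂ = (19/5) − (36/25)/(38/5) = 343/95.
g(343/95) = 324/9025, g'(343/95) = 686/95, so s₃ = (343/95) − (324/9025)/(686/95) = 117487/32585.

s₁ = 19/5, s₂ = 343/95, s₃ = 117487/32585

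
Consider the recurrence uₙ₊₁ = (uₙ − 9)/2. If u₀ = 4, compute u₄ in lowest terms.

u₁ = (4 − 9)/2 = −5/2.
u₂ = ((−5/2) − 9)/2 = −23/4.
u₃ = ((−23/4) − 9)/2 = −59/8.
u₄ = ((−59/8) − 9)/2 = −131/16.

−131/16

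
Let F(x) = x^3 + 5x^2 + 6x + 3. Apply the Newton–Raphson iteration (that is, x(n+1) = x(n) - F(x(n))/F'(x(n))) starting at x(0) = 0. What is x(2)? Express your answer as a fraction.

F'(x) = 3x^2 + 10x + 6.
F(0) = 3, F'(0) = 6, so x(1) = 0 - 3/6 = -1/2.
F(-1/2) = 9/8, F'(-1/2) = 7/4, so x(2) = (-1/2) - (9/8)/(7/4) = -8/7.

-8/7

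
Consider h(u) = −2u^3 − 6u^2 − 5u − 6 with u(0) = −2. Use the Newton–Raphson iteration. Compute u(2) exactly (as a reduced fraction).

−5846/2305

h'(u) = −6u^2 − 12u − 5.
h(−2) = −4, h'(−2) = −5, so u(1) = (−2) − (−4)/(−5) = −14/5.
h(−14/5) = 608/125, h'(−14/5) = −461/25, so u(2) = (−14/5) − (608/125)/(−461/25) = −5846/2305.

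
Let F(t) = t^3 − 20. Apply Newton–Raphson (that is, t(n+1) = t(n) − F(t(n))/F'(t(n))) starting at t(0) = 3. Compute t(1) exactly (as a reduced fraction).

F'(t) = 3t^2.
F(3) = 7, F'(3) = 27, so t(1) = 3 − 7/27 = 74/27.

74/27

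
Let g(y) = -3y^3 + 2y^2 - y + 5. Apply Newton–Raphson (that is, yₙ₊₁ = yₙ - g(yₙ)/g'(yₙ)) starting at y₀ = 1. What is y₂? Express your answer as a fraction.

g'(y) = -9y^2 + 4y - 1.
g(1) = 3, g'(1) = -6, so y₁ = 1 - 3/(-6) = 3/2.
g(3/2) = -17/8, g'(3/2) = -61/4, so y₂ = (3/2) - (-17/8)/(-61/4) = 83/61.

83/61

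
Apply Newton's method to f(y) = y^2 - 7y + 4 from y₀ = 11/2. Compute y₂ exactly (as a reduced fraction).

10001/1568

f'(y) = 2y - 7.
f(11/2) = -17/4, f'(11/2) = 4, so y₁ = (11/2) - (-17/4)/4 = 105/16.
f(105/16) = 289/256, f'(105/16) = 49/8, so y₂ = (105/16) - (289/256)/(49/8) = 10001/1568.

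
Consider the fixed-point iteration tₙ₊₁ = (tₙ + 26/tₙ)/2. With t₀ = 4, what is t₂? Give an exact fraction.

t₁ = (4 + 26/4)/2 = 21/4.
t₂ = (21/4 + 26/(21/4))/2 = 857/168.

857/168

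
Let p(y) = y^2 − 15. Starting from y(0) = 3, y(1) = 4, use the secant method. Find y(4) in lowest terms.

p(3) = −6, p(4) = 1. y(2) = 4 − 1·(4 − 3)/(1 − (−6)) = 27/7.
p(4) = 1, p(27/7) = −6/49. y(3) = (27/7) − (−6/49)·((27/7) − 4)/((−6/49) − 1) = 213/55.
p(27/7) = −6/49, p(213/55) = −6/3025. y(4) = (213/55) − (−6/3025)·((213/55) − (27/7))/((−6/3025) − (−6/49)) = 1921/496.

1921/496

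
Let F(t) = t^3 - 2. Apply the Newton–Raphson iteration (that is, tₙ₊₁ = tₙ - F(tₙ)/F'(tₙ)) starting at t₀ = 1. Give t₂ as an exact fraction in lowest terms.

F'(t) = 3t^2.
F(1) = -1, F'(1) = 3, so t₁ = 1 - (-1)/3 = 4/3.
F(4/3) = 10/27, F'(4/3) = 16/3, so t₂ = (4/3) - (10/27)/(16/3) = 91/72.

91/72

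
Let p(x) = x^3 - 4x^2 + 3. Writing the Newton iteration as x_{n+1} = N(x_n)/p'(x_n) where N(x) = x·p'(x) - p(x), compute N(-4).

-195

p'(x) = 3x^2 - 8x.
N(x) = x·p'(x) - p(x) = x·(3x^2 - 8x) - (x^3 - 4x^2 + 3) = 2x^3 - 4x^2 - 3.
N(-4) = -195.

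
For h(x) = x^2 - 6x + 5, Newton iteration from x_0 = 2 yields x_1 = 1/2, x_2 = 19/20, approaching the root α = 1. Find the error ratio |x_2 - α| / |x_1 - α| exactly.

1/10

x_1 - α = 1/2 - 1 = -1/2, so |x_1 - α| = 1/2.
x_2 - α = 19/20 - 1 = -1/20, so |x_2 - α| = 1/20.
Ratio = (1/20) / (1/2) = 1/10.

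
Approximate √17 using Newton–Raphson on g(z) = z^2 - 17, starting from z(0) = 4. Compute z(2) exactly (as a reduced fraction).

g'(z) = 2z.
g(4) = -1, g'(4) = 8, so z(1) = 4 - (-1)/8 = 33/8.
g(33/8) = 1/64, g'(33/8) = 33/4, so z(2) = (33/8) - (1/64)/(33/4) = 2177/528.

2177/528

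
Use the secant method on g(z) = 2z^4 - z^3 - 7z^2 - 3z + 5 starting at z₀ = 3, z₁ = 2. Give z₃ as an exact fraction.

g(3) = 68, g(2) = -5. z₂ = 2 - (-5)·(2 - 3)/((-5) - 68) = 151/73.
g(2) = -5, g(151/73) = -96343420/28398241. z₃ = (151/73) - (-96343420/28398241)·((151/73) - 2)/((-96343420/28398241) - (-5)) = 20204199/9129557.

20204199/9129557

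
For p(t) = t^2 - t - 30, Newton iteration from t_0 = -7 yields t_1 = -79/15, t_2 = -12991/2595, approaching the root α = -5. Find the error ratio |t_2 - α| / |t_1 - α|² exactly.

t_1 - α = -79/15 - (-5) = -79/15 + 5 = -4/15, so |t_1 - α| = 4/15.
t_2 - α = -12991/2595 - (-5) = -12991/2595 + 5 = -16/2595, so |t_2 - α| = 16/2595.
|t_1 - α|² = 16/225.
Ratio = (16/2595) / (16/225) = 15/173.

15/173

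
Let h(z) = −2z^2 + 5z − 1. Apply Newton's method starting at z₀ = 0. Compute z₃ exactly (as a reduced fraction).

9967/45465

h'(z) = −4z + 5.
h(0) = −1, h'(0) = 5, so z₁ = 0 − (−1)/5 = 1/5.
h(1/5) = −2/25, h'(1/5) = 21/5, so z₂ = (1/5) − (−2/25)/(21/5) = 23/105.
h(23/105) = −8/11025, h'(23/105) = 433/105, so z₃ = (23/105) − (−8/11025)/(433/105) = 9967/45465.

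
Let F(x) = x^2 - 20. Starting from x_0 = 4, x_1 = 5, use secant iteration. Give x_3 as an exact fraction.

76/17

F(4) = -4, F(5) = 5. x_2 = 5 - 5·(5 - 4)/(5 - (-4)) = 40/9.
F(5) = 5, F(40/9) = -20/81. x_3 = (40/9) - (-20/81)·((40/9) - 5)/((-20/81) - 5) = 76/17.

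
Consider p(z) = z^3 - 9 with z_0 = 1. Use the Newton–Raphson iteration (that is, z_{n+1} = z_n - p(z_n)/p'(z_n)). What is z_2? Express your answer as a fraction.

2905/1089

p'(z) = 3z^2.
p(1) = -8, p'(1) = 3, so z_1 = 1 - (-8)/3 = 11/3.
p(11/3) = 1088/27, p'(11/3) = 121/3, so z_2 = (11/3) - (1088/27)/(121/3) = 2905/1089.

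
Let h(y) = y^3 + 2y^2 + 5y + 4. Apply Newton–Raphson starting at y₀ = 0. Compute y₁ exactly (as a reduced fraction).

-4/5

h'(y) = 3y^2 + 4y + 5.
h(0) = 4, h'(0) = 5, so y₁ = 0 - 4/5 = -4/5.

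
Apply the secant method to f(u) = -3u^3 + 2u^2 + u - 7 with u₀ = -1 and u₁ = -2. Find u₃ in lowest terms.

f(-1) = -3, f(-2) = 23. u₂ = (-2) - 23·((-2) - (-1))/(23 - (-3)) = -29/26.
f(-2) = 23, f(-29/26) = -25737/17576. u₃ = (-29/26) - (-25737/17576)·((-29/26) - (-2))/((-25737/17576) - 23) = -21842/18695.

-21842/18695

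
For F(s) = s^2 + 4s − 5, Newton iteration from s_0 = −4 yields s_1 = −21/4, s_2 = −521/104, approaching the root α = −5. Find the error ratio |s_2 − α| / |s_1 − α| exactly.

1/26

s_1 − α = −21/4 − (−5) = −21/4 + 5 = −1/4, so |s_1 − α| = 1/4.
s_2 − α = −521/104 − (−5) = −521/104 + 5 = −1/104, so |s_2 − α| = 1/104.
Ratio = (1/104) / (1/4) = 1/26.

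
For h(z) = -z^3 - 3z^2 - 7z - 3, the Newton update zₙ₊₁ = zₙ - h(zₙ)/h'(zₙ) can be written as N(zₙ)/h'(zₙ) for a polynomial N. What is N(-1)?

2

h'(z) = -3z^2 - 6z - 7.
N(z) = z·h'(z) - h(z) = z·(-3z^2 - 6z - 7) - (-z^3 - 3z^2 - 7z - 3) = -2z^3 - 3z^2 + 3.
N(-1) = 2.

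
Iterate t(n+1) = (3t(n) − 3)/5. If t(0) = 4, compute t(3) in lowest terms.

t(1) = (3·4 − 3)/5 = 9/5.
t(2) = (3·(9/5) − 3)/5 = 12/25.
t(3) = (3·(12/25) − 3)/5 = −39/125.

−39/125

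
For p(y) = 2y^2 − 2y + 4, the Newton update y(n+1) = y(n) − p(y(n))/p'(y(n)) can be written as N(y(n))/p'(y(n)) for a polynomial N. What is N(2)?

p'(y) = 4y − 2.
N(y) = y·p'(y) − p(y) = y·(4y − 2) − (2y^2 − 2y + 4) = 2y^2 − 4.
N(2) = 4.

4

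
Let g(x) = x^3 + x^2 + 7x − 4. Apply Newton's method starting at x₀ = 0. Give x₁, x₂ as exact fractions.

x₁ = 4/7, x₂ = 1612/3129

g'(x) = 3x^2 + 2x + 7.
g(0) = −4, g'(0) = 7, so x₁ = 0 − (−4)/7 = 4/7.
g(4/7) = 176/343, g'(4/7) = 447/49, so x₂ = (4/7) − (176/343)/(447/49) = 1612/3129.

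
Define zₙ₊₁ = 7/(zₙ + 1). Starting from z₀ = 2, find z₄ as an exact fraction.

z₁ = 7/(2 + 1) = 7/3.
z₂ = 7/(7/3 + 1) = 21/10.
z₃ = 7/(21/10 + 1) = 70/31.
z₄ = 7/(70/31 + 1) = 217/101.

217/101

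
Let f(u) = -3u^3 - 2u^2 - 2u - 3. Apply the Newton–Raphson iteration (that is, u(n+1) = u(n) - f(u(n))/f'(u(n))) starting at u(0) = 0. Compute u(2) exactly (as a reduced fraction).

-15/13

f'(u) = -9u^2 - 4u - 2.
f(0) = -3, f'(0) = -2, so u(1) = 0 - (-3)/(-2) = -3/2.
f(-3/2) = 45/8, f'(-3/2) = -65/4, so u(2) = (-3/2) - (45/8)/(-65/4) = -15/13.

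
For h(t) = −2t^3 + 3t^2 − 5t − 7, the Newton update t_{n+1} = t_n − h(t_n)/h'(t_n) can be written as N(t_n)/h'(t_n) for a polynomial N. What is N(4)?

h'(t) = −6t^2 + 6t − 5.
N(t) = t·h'(t) − h(t) = t·(−6t^2 + 6t − 5) − (−2t^3 + 3t^2 − 5t − 7) = −4t^3 + 3t^2 + 7.
N(4) = −201.

−201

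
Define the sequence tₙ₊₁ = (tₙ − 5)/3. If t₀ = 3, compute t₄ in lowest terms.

t₁ = (3 − 5)/3 = −2/3.
t₂ = ((−2/3) − 5)/3 = −17/9.
t₃ = ((−17/9) − 5)/3 = −62/27.
t₄ = ((−62/27) − 5)/3 = −197/81.

−197/81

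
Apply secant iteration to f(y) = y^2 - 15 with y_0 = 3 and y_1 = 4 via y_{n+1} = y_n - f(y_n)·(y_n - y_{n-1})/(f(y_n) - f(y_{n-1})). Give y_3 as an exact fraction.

213/55

f(3) = -6, f(4) = 1. y_2 = 4 - 1·(4 - 3)/(1 - (-6)) = 27/7.
f(4) = 1, f(27/7) = -6/49. y_3 = (27/7) - (-6/49)·((27/7) - 4)/((-6/49) - 1) = 213/55.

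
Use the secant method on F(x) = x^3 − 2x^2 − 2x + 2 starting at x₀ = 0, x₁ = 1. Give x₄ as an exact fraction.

F(0) = 2, F(1) = −1. x₂ = 1 − (−1)·(1 − 0)/((−1) − 2) = 2/3.
F(1) = −1, F(2/3) = 2/27. x₃ = (2/3) − (2/27)·((2/3) − 1)/((2/27) − (−1)) = 20/29.
F(2/3) = 2/27, F(20/29) = −62/24389. x₄ = (20/29) − (−62/24389)·((20/29) − (2/3))/((−62/24389) − (2/27)) = 8689/12613.

8689/12613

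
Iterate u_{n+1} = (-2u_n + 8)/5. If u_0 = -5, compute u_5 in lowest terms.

3768/3125

u_1 = (-2·(-5) + 8)/5 = 18/5.
u_2 = (-2·(18/5) + 8)/5 = 4/25.
u_3 = (-2·(4/25) + 8)/5 = 192/125.
u_4 = (-2·(192/125) + 8)/5 = 616/625.
u_5 = (-2·(616/625) + 8)/5 = 3768/3125.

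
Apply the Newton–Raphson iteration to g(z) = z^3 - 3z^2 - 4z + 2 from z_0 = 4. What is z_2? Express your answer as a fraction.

g'(z) = 3z^2 - 6z - 4.
g(4) = 2, g'(4) = 20, so z_1 = 4 - 2/20 = 39/10.
g(39/10) = 89/1000, g'(39/10) = 1823/100, so z_2 = (39/10) - (89/1000)/(1823/100) = 35504/9115.

35504/9115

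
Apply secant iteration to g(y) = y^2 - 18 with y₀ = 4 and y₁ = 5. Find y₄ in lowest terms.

g(4) = -2, g(5) = 7. y₂ = 5 - 7·(5 - 4)/(7 - (-2)) = 38/9.
g(5) = 7, g(38/9) = -14/81. y₃ = (38/9) - (-14/81)·((38/9) - 5)/((-14/81) - 7) = 352/83.
g(38/9) = -14/81, g(352/83) = -98/6889. y₄ = (352/83) - (-98/6889)·((352/83) - (38/9))/((-98/6889) - (-14/81)) = 13411/3161.

13411/3161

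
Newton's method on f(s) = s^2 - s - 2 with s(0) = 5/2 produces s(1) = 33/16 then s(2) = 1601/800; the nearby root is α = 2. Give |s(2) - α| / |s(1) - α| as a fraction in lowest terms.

s(1) - α = 33/16 - 2 = 1/16, so |s(1) - α| = 1/16.
s(2) - α = 1601/800 - 2 = 1/800, so |s(2) - α| = 1/800.
Ratio = (1/800) / (1/16) = 1/50.

1/50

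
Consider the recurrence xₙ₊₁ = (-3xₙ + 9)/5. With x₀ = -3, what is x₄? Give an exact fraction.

369/625

x₁ = (-3·(-3) + 9)/5 = 18/5.
x₂ = (-3·(18/5) + 9)/5 = -9/25.
x₃ = (-3·(-9/25) + 9)/5 = 252/125.
x₄ = (-3·(252/125) + 9)/5 = 369/625.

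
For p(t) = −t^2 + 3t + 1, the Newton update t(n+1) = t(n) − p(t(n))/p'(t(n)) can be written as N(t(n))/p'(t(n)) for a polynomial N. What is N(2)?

−5

p'(t) = −2t + 3.
N(t) = t·p'(t) − p(t) = t·(−2t + 3) − (−t^2 + 3t + 1) = −t^2 − 1.
N(2) = −5.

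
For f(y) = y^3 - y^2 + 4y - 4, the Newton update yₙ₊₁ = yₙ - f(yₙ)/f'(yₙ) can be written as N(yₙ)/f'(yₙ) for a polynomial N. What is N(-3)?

-59

f'(y) = 3y^2 - 2y + 4.
N(y) = y·f'(y) - f(y) = y·(3y^2 - 2y + 4) - (y^3 - y^2 + 4y - 4) = 2y^3 - y^2 + 4.
N(-3) = -59.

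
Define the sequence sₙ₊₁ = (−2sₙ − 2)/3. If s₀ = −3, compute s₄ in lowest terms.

s₁ = (−2·(−3) − 2)/3 = 4/3.
s₂ = (−2·(4/3) − 2)/3 = −14/9.
s₃ = (−2·(−14/9) − 2)/3 = 10/27.
s₄ = (−2·(10/27) − 2)/3 = −74/81.

−74/81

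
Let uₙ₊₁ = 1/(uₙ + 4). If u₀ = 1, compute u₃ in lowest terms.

u₁ = 1/(1 + 4) = 1/5.
u₂ = 1/(1/5 + 4) = 5/21.
u₃ = 1/(5/21 + 4) = 21/89.

21/89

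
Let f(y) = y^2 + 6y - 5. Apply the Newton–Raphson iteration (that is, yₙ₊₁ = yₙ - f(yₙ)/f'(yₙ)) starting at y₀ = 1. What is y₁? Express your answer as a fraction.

3/4

f'(y) = 2y + 6.
f(1) = 2, f'(1) = 8, so y₁ = 1 - 2/8 = 3/4.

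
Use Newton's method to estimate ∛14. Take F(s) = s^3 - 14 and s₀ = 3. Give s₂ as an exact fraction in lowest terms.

F'(s) = 3s^2.
F(3) = 13, F'(3) = 27, so s₁ = 3 - 13/27 = 68/27.
F(68/27) = 38870/19683, F'(68/27) = 4624/243, so s₂ = (68/27) - (38870/19683)/(4624/243) = 452213/187272.

452213/187272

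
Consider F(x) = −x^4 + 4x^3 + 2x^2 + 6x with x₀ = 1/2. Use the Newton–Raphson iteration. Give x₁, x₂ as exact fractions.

F'(x) = −4x^3 + 12x^2 + 4x + 6.
F(1/2) = 63/16, F'(1/2) = 21/2, so x₁ = (1/2) − (63/16)/(21/2) = 1/8.
F(1/8) = 3231/4096, F'(1/8) = 855/128, so x₂ = (1/8) − (3231/4096)/(855/128) = 21/3040.

x₁ = 1/8, x₂ = 21/3040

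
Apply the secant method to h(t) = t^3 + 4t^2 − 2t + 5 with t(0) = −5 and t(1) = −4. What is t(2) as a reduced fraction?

−105/23

h(−5) = −10, h(−4) = 13. t(2) = (−4) − 13·((−4) − (−5))/(13 − (−10)) = −105/23.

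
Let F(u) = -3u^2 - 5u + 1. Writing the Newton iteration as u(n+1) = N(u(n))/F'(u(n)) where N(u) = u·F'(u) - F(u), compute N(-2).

F'(u) = -6u - 5.
N(u) = u·F'(u) - F(u) = u·(-6u - 5) - (-3u^2 - 5u + 1) = -3u^2 - 1.
N(-2) = -13.

-13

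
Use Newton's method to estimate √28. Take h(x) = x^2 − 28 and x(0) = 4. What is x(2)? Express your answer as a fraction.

h'(x) = 2x.
h(4) = −12, h'(4) = 8, so x(1) = 4 − (−12)/8 = 11/2.
h(11/2) = 9/4, h'(11/2) = 11, so x(2) = (11/2) − (9/4)/11 = 233/44.

233/44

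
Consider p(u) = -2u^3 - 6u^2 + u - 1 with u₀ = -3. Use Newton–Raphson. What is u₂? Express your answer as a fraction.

-361863/112897

p'(u) = -6u^2 - 12u + 1.
p(-3) = -4, p'(-3) = -17, so u₁ = (-3) - (-4)/(-17) = -55/17.
p(-55/17) = 3392/4913, p'(-55/17) = -6641/289, so u₂ = (-55/17) - (3392/4913)/(-6641/289) = -361863/112897.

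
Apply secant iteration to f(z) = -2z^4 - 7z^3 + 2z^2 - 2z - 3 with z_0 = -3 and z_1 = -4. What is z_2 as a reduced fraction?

-91/25

f(-3) = 48, f(-4) = -27. z_2 = (-4) - (-27)·((-4) - (-3))/((-27) - 48) = -91/25.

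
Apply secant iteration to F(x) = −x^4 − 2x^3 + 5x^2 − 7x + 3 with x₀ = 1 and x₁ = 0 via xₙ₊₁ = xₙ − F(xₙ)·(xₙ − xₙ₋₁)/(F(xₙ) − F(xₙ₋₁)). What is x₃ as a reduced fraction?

375/617

F(1) = −2, F(0) = 3. x₂ = 0 − 3·(0 − 1)/(3 − (−2)) = 3/5.
F(0) = 3, F(3/5) = 24/625. x₃ = (3/5) − (24/625)·((3/5) − 0)/((24/625) − 3) = 375/617.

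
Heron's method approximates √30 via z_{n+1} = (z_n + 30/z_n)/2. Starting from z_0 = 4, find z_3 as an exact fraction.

2033761/371312

z_1 = (4 + 30/4)/2 = 23/4.
z_2 = (23/4 + 30/(23/4))/2 = 1009/184.
z_3 = (1009/184 + 30/(1009/184))/2 = 2033761/371312.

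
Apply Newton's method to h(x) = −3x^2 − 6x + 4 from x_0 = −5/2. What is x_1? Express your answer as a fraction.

h'(x) = −6x − 6.
h(−5/2) = 1/4, h'(−5/2) = 9, so x_1 = (−5/2) − (1/4)/9 = −91/36.

−91/36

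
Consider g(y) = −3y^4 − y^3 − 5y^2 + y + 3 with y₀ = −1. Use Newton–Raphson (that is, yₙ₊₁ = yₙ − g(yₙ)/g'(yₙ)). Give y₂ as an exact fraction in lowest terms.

−2001/3040

g'(y) = −12y^3 − 3y^2 − 10y + 1.
g(−1) = −5, g'(−1) = 20, so y₁ = (−1) − (−5)/20 = −3/4.
g(−3/4) = −279/256, g'(−3/4) = 95/8, so y₂ = (−3/4) − (−279/256)/(95/8) = −2001/3040.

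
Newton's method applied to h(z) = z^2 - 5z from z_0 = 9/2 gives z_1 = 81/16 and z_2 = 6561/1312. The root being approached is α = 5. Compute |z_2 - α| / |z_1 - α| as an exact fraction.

1/82

z_1 - α = 81/16 - 5 = 1/16, so |z_1 - α| = 1/16.
z_2 - α = 6561/1312 - 5 = 1/1312, so |z_2 - α| = 1/1312.
Ratio = (1/1312) / (1/16) = 1/82.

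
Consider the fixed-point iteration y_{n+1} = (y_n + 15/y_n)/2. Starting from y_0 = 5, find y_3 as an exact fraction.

1921/496

y_1 = (5 + 15/5)/2 = 4.
y_2 = (4 + 15/4)/2 = 31/8.
y_3 = (31/8 + 15/(31/8))/2 = 1921/496.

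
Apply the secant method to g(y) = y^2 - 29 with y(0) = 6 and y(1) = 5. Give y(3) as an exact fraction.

g(6) = 7, g(5) = -4. y(2) = 5 - (-4)·(5 - 6)/((-4) - 7) = 59/11.
g(5) = -4, g(59/11) = -28/121. y(3) = (59/11) - (-28/121)·((59/11) - 5)/((-28/121) - (-4)) = 307/57.

307/57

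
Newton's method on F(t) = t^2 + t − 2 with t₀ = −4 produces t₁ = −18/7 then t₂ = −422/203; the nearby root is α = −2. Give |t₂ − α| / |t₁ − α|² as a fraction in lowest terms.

7/29

t₁ − α = −18/7 − (−2) = −18/7 + 2 = −4/7, so |t₁ − α| = 4/7.
t₂ − α = −422/203 − (−2) = −422/203 + 2 = −16/203, so |t₂ − α| = 16/203.
|t₁ − α|² = 16/49.
Ratio = (16/203) / (16/49) = 7/29.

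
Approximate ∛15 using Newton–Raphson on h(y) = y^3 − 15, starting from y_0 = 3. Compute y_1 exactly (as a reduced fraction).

h'(y) = 3y^2.
h(3) = 12, h'(3) = 27, so y_1 = 3 − 12/27 = 23/9.

23/9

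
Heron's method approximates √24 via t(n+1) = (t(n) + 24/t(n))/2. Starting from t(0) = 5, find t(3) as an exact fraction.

46099201/9409960

t(1) = (5 + 24/5)/2 = 49/10.
t(2) = (49/10 + 24/(49/10))/2 = 4801/980.
t(3) = (4801/980 + 24/(4801/980))/2 = 46099201/9409960.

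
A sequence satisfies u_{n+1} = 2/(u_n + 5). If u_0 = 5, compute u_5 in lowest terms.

188/505

u_1 = 2/(5 + 5) = 1/5.
u_2 = 2/(1/5 + 5) = 5/13.
u_3 = 2/(5/13 + 5) = 13/35.
u_4 = 2/(13/35 + 5) = 35/94.
u_5 = 2/(35/94 + 5) = 188/505.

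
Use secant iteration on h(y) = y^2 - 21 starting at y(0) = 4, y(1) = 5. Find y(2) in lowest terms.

41/9

h(4) = -5, h(5) = 4. y(2) = 5 - 4·(5 - 4)/(4 - (-5)) = 41/9.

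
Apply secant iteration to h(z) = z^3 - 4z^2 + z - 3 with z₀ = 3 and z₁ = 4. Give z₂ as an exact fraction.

39/10

h(3) = -9, h(4) = 1. z₂ = 4 - 1·(4 - 3)/(1 - (-9)) = 39/10.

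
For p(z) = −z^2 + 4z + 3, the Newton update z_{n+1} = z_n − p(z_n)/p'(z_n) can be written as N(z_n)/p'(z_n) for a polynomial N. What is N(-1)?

p'(z) = −2z + 4.
N(z) = z·p'(z) − p(z) = z·(−2z + 4) − (−z^2 + 4z + 3) = −z^2 − 3.
N(-1) = −4.

−4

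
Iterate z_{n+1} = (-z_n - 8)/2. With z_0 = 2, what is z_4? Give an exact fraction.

-19/8

z_1 = (-2 - 8)/2 = -5.
z_2 = (-(-5) - 8)/2 = -3/2.
z_3 = (-(-3/2) - 8)/2 = -13/4.
z_4 = (-(-13/4) - 8)/2 = -19/8.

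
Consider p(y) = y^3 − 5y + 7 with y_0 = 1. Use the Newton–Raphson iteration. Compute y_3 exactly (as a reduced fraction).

660721/720610

p'(y) = 3y^2 − 5.
p(1) = 3, p'(1) = −2, so y_1 = 1 − 3/(−2) = 5/2.
p(5/2) = 81/8, p'(5/2) = 55/4, so y_2 = (5/2) − (81/8)/(55/4) = 97/55.
p(97/55) = 610173/166375, p'(97/55) = 13102/3025, so y_3 = (97/55) − (610173/166375)/(13102/3025) = 660721/720610.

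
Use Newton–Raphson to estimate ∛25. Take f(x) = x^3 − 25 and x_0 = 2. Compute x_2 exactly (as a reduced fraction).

f'(x) = 3x^2.
f(2) = −17, f'(2) = 12, so x_1 = 2 − (−17)/12 = 41/12.
f(41/12) = 25721/1728, f'(41/12) = 1681/48, so x_2 = (41/12) − (25721/1728)/(1681/48) = 90521/30258.

90521/30258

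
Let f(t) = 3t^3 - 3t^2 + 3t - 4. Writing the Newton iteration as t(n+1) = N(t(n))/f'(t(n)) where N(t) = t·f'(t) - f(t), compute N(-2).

f'(t) = 9t^2 - 6t + 3.
N(t) = t·f'(t) - f(t) = t·(9t^2 - 6t + 3) - (3t^3 - 3t^2 + 3t - 4) = 6t^3 - 3t^2 + 4.
N(-2) = -56.

-56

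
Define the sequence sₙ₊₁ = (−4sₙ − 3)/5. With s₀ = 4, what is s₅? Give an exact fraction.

−5479/3125

s₁ = (−4·4 − 3)/5 = −19/5.
s₂ = (−4·(−19/5) − 3)/5 = 61/25.
s₃ = (−4·(61/25) − 3)/5 = −319/125.
s₄ = (−4·(−319/125) − 3)/5 = 901/625.
s₅ = (−4·(901/625) − 3)/5 = −5479/3125.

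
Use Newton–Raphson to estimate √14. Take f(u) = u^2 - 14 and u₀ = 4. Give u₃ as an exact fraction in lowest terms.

f'(u) = 2u.
f(4) = 2, f'(4) = 8, so u₁ = 4 - 2/8 = 15/4.
f(15/4) = 1/16, f'(15/4) = 15/2, so u₂ = (15/4) - (1/16)/(15/2) = 449/120.
f(449/120) = 1/14400, f'(449/120) = 449/60, so u₃ = (449/120) - (1/14400)/(449/60) = 403201/107760.

403201/107760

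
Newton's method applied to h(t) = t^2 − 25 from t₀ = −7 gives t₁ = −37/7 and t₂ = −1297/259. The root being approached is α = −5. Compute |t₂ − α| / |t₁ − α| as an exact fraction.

t₁ − α = −37/7 − (−5) = −37/7 + 5 = −2/7, so |t₁ − α| = 2/7.
t₂ − α = −1297/259 − (−5) = −1297/259 + 5 = −2/259, so |t₂ − α| = 2/259.
Ratio = (2/259) / (2/7) = 1/37.

1/37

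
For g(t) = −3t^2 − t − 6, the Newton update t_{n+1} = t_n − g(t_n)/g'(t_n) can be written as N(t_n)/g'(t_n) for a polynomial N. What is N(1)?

g'(t) = −6t − 1.
N(t) = t·g'(t) − g(t) = t·(−6t − 1) − (−3t^2 − t − 6) = −3t^2 + 6.
N(1) = 3.

3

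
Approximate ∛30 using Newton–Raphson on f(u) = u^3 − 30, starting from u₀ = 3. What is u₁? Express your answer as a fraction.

f'(u) = 3u^2.
f(3) = −3, f'(3) = 27, so u₁ = 3 − (−3)/27 = 28/9.

28/9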